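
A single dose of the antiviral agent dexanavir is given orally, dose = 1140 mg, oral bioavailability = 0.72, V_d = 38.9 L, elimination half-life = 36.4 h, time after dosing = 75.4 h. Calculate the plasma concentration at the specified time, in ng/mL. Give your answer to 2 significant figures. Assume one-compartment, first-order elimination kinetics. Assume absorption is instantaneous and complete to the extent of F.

5000 ng/mL

Amount reaching circulation = F × Dose = 0.72 × 1140 = 820.8 mg
C₀ = F·Dose / Vd = 820.8 / 38.9 = 21.10 mg/L
k = ln2 / t½ = 0.693147 / 36.4 = 0.01904 h⁻¹
C = C₀ · e^(−k·t) = 21.10 × e^(−0.01904 × 75.4)
  = 21.10 × 0.2380 = 5.022 mg/L
Convert: 5.022 mg/L × 1000 = 5022 ng/mL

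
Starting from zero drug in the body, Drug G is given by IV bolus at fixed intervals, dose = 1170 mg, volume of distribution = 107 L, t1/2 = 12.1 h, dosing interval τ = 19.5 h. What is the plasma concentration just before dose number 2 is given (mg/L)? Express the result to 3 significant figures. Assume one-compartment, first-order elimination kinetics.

3.58 mg/L

C₀ per dose = Dose / Vd = 1170 / 107 = 10.93 mg/L
k = ln2 / t½ = 0.693147 / 12.1 = 0.05728 h⁻¹
Fraction remaining after one interval: r = e^(−kτ) = e^(−0.05728 × 19.5) = 0.3273
Before dose 2, 1 dose has been given (aged 1τ).
C_trough = C₀ × r = 10.93 × 0.3273 = 3.577 mg/L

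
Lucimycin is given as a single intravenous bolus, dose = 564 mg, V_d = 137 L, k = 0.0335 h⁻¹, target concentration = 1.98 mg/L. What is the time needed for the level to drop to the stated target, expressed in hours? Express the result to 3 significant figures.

C₀ = Dose / Vd = 564.0 / 137 = 4.117 mg/L
t = ln(C₀ / C) / k = ln(4.117 / 1.98) / 0.03350
  = ln(2.079) / 0.03350 = 0.7319 / 0.03350 = 21.85 h

21.9 h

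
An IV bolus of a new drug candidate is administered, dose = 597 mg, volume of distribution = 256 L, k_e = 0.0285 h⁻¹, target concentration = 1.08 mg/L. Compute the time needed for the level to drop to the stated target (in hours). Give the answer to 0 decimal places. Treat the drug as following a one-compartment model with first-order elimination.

C₀ = Dose / Vd = 597.0 / 256 = 2.332 mg/L
t = ln(C₀ / C) / k = ln(2.332 / 1.08) / 0.02850
  = ln(2.159) / 0.02850 = 0.7696 / 0.02850 = 27.00 h

27 h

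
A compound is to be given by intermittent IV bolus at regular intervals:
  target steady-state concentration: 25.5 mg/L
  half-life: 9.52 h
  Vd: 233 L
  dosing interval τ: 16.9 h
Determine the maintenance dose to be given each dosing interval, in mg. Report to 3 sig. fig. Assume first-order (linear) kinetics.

7310 mg

k = ln2 / t½ = 0.693147 / 9.52 = 0.07281 h⁻¹
CL = k × Vd = 0.07281 × 233 = 16.96 L/h
At steady state, Dose/τ = Css × CL.
Dose = Css × CL × τ = 25.5 × 16.96 × 16.9 = 7309 mg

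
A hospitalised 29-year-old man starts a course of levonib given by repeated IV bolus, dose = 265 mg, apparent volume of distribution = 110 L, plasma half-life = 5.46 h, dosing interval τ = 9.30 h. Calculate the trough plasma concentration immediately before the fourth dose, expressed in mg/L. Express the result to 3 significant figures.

C₀ per dose = Dose / Vd = 265 / 110 = 2.409 mg/L
k = ln2 / t½ = 0.693147 / 5.46 = 0.1270 h⁻¹
Fraction remaining after one interval: r = e^(−kτ) = e^(−0.1270 × 9.30) = 0.3069
Before dose 4, 3 doses have been given (aged 1τ, 2τ, 3τ).
C_trough = C₀ × (r + r² + … + r^3) = C₀ × r(1−r^3)/(1−r)
        = 2.409 × 0.3069 × (1 − 0.02891) / (1 − 0.3069) = 1.036 mg/L

1.04 mg/L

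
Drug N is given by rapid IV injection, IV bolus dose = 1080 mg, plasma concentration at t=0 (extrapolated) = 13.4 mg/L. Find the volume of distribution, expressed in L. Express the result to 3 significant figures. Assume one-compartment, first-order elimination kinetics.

80.6 L

Vd = Dose / C₀ = 1080 / 13.4 = 80.60 L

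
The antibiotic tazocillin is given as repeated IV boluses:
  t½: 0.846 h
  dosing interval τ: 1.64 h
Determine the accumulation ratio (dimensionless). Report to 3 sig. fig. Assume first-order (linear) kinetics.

k = ln2 / t½ = 0.693147 / 0.846 = 0.8193 h⁻¹
e^(−kτ) = e^(−0.8193 × 1.64) = 0.2609
Accumulation ratio R = 1 / (1 − e^(−kτ)) = 1 / (1 − 0.2609) = 1.353

1.35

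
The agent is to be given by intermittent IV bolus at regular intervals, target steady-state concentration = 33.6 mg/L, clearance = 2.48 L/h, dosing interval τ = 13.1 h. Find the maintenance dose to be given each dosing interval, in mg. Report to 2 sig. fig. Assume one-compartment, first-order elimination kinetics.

1100 mg

At steady state, Dose/τ = Css × CL.
Dose = Css × CL × τ = 33.6 × 2.480 × 13.1 = 1092 mg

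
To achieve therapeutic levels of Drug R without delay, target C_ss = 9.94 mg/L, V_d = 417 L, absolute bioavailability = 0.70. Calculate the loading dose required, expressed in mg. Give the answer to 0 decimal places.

5921 mg

LD = Css × Vd / F = 9.94 × 417 / 0.70 = 5921 mg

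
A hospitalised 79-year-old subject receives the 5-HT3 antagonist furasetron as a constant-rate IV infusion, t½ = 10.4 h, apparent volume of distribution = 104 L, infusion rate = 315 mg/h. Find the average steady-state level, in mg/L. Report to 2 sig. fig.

45 mg/L

k = ln2 / t½ = 0.693147 / 10.4 = 0.06665 h⁻¹
CL = k × Vd = 0.06665 × 104 = 6.932 L/h
At steady state Css = R₀ / CL = 315 / 6.932 = 45.44 mg/L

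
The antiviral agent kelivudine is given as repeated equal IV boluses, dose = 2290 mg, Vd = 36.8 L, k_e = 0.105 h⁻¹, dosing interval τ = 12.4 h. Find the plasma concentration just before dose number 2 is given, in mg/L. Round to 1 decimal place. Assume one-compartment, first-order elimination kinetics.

C₀ per dose = Dose / Vd = 2290 / 36.8 = 62.23 mg/L
Fraction remaining after one interval: r = e^(−kτ) = e^(−0.1050 × 12.4) = 0.2720
Before dose 2, 1 dose has been given (aged 1τ).
C_trough = C₀ × r = 62.23 × 0.2720 = 16.93 mg/L

16.9 mg/L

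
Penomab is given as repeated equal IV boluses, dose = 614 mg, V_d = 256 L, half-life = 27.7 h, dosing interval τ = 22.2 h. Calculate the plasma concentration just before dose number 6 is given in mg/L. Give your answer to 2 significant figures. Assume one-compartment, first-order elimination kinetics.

3.0 mg/L

C₀ per dose = Dose / Vd = 614 / 256 = 2.398 mg/L
k = ln2 / t½ = 0.693147 / 27.7 = 0.02502 h⁻¹
Fraction remaining after one interval: r = e^(−kτ) = e^(−0.02502 × 22.2) = 0.5738
Before dose 6, 5 doses have been given (aged 1τ, 2τ, 3τ, 4τ, 5τ).
C_trough = C₀ × (r + r² + … + r^5) = C₀ × r(1−r^5)/(1−r)
        = 2.398 × 0.5738 × (1 − 0.06220) / (1 − 0.5738) = 3.028 mg/L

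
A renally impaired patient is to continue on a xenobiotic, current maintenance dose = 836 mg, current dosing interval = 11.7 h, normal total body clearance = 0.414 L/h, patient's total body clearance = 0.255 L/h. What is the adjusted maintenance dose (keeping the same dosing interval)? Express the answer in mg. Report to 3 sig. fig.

To keep the same average steady-state level, dosing rate must scale with clearance.
CL ratio = 0.255 / 0.414 = 0.6159
New dose (same interval) = 836 × 0.6159 = 514.9 mg

515 mg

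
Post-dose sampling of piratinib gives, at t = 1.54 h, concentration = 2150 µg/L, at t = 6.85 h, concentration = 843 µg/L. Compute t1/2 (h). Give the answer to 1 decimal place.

k = ln(C₁/C₂) / (t₂ − t₁) = ln(2150/843) / (6.85 − 1.54)
  = 0.9363 / 5.310 = 0.1763 h⁻¹
t½ = ln2 / k = 0.693147 / 0.1763 = 3.932 h

3.9 h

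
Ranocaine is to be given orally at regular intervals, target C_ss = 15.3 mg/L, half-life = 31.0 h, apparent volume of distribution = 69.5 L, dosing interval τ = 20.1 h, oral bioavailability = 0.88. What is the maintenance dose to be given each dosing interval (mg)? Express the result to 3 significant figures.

k = ln2 / t½ = 0.693147 / 31.0 = 0.02236 h⁻¹
CL = k × Vd = 0.02236 × 69.5 = 1.554 L/h
At steady state, F × (Dose/τ) = Css × CL.
Dose = Css × CL × τ / F = 15.3 × 1.554 × 20.1 / 0.88 = 543.1 mg

543 mg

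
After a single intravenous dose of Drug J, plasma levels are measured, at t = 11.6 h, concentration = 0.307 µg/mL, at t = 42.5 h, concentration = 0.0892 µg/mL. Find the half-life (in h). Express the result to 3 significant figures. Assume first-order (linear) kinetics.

17.3 h

k = ln(C₁/C₂) / (t₂ − t₁) = ln(0.307/0.0892) / (42.5 − 11.6)
  = 1.236 / 30.90 = 0.04000 h⁻¹
t½ = ln2 / k = 0.693147 / 0.04000 = 17.33 h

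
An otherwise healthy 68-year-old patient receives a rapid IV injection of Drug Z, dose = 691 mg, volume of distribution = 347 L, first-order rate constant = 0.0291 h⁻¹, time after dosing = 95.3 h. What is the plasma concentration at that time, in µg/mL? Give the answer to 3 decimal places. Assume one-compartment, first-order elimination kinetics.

0.124 µg/mL

C₀ = Dose / Vd = 691.0 / 347 = 1.991 mg/L
C = C₀ · e^(−k·t) = 1.991 × e^(−0.02910 × 95.3)
  = 1.991 × 0.06246 = 0.1244 mg/L
(0.1244 mg/L = 0.1244 µg/mL)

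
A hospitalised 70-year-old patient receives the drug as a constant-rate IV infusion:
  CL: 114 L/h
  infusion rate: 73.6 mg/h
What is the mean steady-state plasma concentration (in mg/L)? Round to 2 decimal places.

0.65 mg/L

At steady state Css = R₀ / CL = 73.6 / 114.0 = 0.6456 mg/L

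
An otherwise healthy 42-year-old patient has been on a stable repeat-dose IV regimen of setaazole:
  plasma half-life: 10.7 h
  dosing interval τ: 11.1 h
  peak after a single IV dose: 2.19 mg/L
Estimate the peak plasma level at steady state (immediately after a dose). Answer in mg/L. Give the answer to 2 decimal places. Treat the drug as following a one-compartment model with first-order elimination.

k = ln2 / t½ = 0.693147 / 10.7 = 0.06478 h⁻¹
e^(−kτ) = e^(−0.06478 × 11.1) = 0.4872
Accumulation ratio R = 1 / (1 − e^(−kτ)) = 1 / (1 − 0.4872) = 1.950
Steady-state peak = C₀ × R = 2.19 × 1.950 = 4.271 mg/L

4.27 mg/L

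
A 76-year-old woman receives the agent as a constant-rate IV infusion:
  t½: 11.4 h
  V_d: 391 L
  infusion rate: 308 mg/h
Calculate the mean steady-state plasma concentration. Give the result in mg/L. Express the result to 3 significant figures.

13.0 mg/L

k = ln2 / t½ = 0.693147 / 11.4 = 0.06080 h⁻¹
CL = k × Vd = 0.06080 × 391 = 23.77 L/h
At steady state Css = R₀ / CL = 308 / 23.77 = 12.96 mg/L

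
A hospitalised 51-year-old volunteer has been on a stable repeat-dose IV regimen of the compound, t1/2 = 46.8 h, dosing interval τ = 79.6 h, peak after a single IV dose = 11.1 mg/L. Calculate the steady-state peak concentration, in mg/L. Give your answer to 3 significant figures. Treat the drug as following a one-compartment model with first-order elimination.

k = ln2 / t½ = 0.693147 / 46.8 = 0.01481 h⁻¹
e^(−kτ) = e^(−0.01481 × 79.6) = 0.3076
Accumulation ratio R = 1 / (1 − e^(−kτ)) = 1 / (1 − 0.3076) = 1.444
Steady-state peak = C₀ × R = 11.1 × 1.444 = 16.03 mg/L

16.0 mg/L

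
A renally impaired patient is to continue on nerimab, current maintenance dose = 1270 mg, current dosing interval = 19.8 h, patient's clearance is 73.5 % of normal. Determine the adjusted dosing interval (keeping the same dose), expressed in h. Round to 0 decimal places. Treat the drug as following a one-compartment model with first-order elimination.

27 h

To keep the same average steady-state level, dosing rate must scale with clearance.
CL ratio = 73.5 / 100 = 0.7350
New interval (same dose) = 19.8 / 0.7350 = 26.94 h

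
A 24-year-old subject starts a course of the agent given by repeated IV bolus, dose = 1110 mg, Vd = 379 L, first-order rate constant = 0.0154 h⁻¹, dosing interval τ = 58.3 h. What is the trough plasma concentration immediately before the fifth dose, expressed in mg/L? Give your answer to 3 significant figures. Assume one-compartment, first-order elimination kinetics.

1.96 mg/L

C₀ per dose = Dose / Vd = 1110 / 379 = 2.929 mg/L
Fraction remaining after one interval: r = e^(−kτ) = e^(−0.01540 × 58.3) = 0.4075
Before dose 5, 4 doses have been given (aged 1τ, 2τ, 3τ, 4τ).
C_trough = C₀ × (r + r² + … + r^4) = C₀ × r(1−r^4)/(1−r)
        = 2.929 × 0.4075 × (1 − 0.02757) / (1 − 0.4075) = 1.959 mg/L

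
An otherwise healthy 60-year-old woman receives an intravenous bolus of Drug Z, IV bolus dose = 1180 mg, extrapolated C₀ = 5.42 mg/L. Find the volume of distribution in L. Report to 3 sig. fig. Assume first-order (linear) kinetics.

Vd = Dose / C₀ = 1180 / 5.42 = 217.7 L

218 L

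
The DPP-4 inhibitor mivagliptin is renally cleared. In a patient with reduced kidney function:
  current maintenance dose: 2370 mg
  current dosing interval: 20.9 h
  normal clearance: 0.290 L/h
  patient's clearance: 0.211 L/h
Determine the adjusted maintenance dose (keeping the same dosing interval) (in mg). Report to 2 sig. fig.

To keep the same average steady-state level, dosing rate must scale with clearance.
CL ratio = 0.211 / 0.290 = 0.7276
New dose (same interval) = 2370 × 0.7276 = 1724 mg

1700 mg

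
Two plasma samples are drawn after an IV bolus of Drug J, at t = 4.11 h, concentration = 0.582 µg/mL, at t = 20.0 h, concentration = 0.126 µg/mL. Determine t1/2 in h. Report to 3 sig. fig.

7.20 h

k = ln(C₁/C₂) / (t₂ − t₁) = ln(0.582/0.126) / (20.0 − 4.11)
  = 1.530 / 15.89 = 0.09629 h⁻¹
t½ = ln2 / k = 0.693147 / 0.09629 = 7.199 h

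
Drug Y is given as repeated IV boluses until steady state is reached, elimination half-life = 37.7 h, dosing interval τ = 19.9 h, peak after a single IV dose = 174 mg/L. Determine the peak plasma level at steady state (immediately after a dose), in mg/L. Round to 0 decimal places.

568 mg/L

k = ln2 / t½ = 0.693147 / 37.7 = 0.01839 h⁻¹
e^(−kτ) = e^(−0.01839 × 19.9) = 0.6935
Accumulation ratio R = 1 / (1 − e^(−kτ)) = 1 / (1 − 0.6935) = 3.263
Steady-state peak = C₀ × R = 174 × 3.263 = 567.8 mg/L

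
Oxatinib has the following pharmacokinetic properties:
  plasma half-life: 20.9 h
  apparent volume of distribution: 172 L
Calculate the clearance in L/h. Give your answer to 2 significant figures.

k = ln2 / t½ = 0.693147 / 20.9 = 0.03316 h⁻¹
CL = k × Vd = 0.03316 × 172 = 5.704 L/h

5.7 L/h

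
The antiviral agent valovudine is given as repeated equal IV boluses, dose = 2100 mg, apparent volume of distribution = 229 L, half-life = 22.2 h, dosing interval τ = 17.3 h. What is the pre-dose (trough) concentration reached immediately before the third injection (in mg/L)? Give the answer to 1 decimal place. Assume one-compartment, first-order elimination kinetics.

C₀ per dose = Dose / Vd = 2100 / 229 = 9.170 mg/L
k = ln2 / t½ = 0.693147 / 22.2 = 0.03122 h⁻¹
Fraction remaining after one interval: r = e^(−kτ) = e^(−0.03122 × 17.3) = 0.5827
Before dose 3, 2 doses have been given (aged 1τ, 2τ).
C_trough = C₀ × (r + r²) = 9.170 × (0.5827 + 0.3395) = 8.457 mg/L

8.5 mg/L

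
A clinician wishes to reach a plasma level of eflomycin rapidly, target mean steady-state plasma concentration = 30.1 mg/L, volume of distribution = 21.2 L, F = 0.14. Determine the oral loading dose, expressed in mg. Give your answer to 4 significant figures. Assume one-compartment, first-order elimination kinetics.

LD = Css × Vd / F = 30.1 × 21.2 / 0.14 = 4558 mg

4558 mg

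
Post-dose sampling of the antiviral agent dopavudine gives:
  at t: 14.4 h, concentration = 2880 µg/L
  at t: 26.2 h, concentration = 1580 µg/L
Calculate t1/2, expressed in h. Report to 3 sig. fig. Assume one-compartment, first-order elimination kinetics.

13.6 h

k = ln(C₁/C₂) / (t₂ − t₁) = ln(2880/1580) / (26.2 − 14.4)
  = 0.6004 / 11.80 = 0.05088 h⁻¹
t½ = ln2 / k = 0.693147 / 0.05088 = 13.62 h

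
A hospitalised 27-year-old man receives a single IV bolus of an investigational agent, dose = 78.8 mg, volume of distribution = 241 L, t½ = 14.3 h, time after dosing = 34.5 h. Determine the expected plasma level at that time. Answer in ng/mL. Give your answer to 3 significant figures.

61.4 ng/mL

C₀ = Dose / Vd = 78.80 / 241 = 0.3270 mg/L
k = ln2 / t½ = 0.693147 / 14.3 = 0.04847 h⁻¹
C = C₀ · e^(−k·t) = 0.3270 × e^(−0.04847 × 34.5)
  = 0.3270 × 0.1878 = 0.06141 mg/L
Convert: 0.06141 mg/L × 1000 = 61.41 ng/mL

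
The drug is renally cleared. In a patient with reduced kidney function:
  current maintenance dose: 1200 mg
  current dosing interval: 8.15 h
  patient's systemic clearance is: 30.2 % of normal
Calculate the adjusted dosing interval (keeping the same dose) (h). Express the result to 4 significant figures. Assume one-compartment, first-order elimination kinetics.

26.99 h

To keep the same average steady-state level, dosing rate must scale with clearance.
CL ratio = 30.2 / 100 = 0.3020
New interval (same dose) = 8.15 / 0.3020 = 26.99 h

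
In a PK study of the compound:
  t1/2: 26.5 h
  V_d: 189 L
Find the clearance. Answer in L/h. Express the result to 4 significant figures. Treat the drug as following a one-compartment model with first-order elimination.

k = ln2 / t½ = 0.693147 / 26.5 = 0.02616 h⁻¹
CL = k × Vd = 0.02616 × 189 = 4.944 L/h

4.944 L/h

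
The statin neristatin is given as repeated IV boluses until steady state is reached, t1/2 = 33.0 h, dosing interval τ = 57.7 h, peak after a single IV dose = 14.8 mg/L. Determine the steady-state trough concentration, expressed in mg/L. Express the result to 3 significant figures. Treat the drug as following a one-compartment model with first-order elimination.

6.27 mg/L

k = ln2 / t½ = 0.693147 / 33.0 = 0.02100 h⁻¹
e^(−kτ) = e^(−0.02100 × 57.7) = 0.2977
Accumulation ratio R = 1 / (1 − e^(−kτ)) = 1 / (1 − 0.2977) = 1.424
Steady-state trough = C₀ × R × e^(−kτ) = 14.8 × 1.424 × 0.2977 = 6.274 mg/L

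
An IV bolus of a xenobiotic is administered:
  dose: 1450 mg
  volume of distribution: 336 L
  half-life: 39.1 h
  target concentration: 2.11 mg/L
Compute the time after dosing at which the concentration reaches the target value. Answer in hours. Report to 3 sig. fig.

40.4 h

C₀ = Dose / Vd = 1450 / 336 = 4.315 mg/L
k = ln2 / t½ = 0.693147 / 39.1 = 0.01773 h⁻¹
t = ln(C₀ / C) / k = ln(4.315 / 2.11) / 0.01773
  = ln(2.045) / 0.01773 = 0.7154 / 0.01773 = 40.35 h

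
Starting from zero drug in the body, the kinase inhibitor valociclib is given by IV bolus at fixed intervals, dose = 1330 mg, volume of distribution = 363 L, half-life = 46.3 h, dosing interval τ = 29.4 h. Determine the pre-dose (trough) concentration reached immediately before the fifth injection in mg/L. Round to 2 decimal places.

5.49 mg/L

C₀ per dose = Dose / Vd = 1330 / 363 = 3.664 mg/L
k = ln2 / t½ = 0.693147 / 46.3 = 0.01497 h⁻¹
Fraction remaining after one interval: r = e^(−kτ) = e^(−0.01497 × 29.4) = 0.6440
Before dose 5, 4 doses have been given (aged 1τ, 2τ, 3τ, 4τ).
C_trough = C₀ × (r + r² + … + r^4) = C₀ × r(1−r^4)/(1−r)
        = 3.664 × 0.6440 × (1 − 0.1720) / (1 − 0.6440) = 5.488 mg/L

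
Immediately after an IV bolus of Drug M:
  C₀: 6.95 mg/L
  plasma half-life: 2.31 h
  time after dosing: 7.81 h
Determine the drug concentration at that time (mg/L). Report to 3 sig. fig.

0.667 mg/L

k = ln2 / t½ = 0.693147 / 2.31 = 0.3001 h⁻¹
C = C₀ · e^(−k·t) = 6.950 × e^(−0.3001 × 7.81)
  = 6.950 × 0.09596 = 0.6669 mg/L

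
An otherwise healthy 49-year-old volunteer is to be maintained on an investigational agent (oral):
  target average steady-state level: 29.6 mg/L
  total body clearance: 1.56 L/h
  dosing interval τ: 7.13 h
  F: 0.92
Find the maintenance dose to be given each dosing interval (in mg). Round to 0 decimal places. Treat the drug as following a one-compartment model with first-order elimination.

At steady state, F × (Dose/τ) = Css × CL.
Dose = Css × CL × τ / F = 29.6 × 1.560 × 7.13 / 0.92 = 357.9 mg

358 mg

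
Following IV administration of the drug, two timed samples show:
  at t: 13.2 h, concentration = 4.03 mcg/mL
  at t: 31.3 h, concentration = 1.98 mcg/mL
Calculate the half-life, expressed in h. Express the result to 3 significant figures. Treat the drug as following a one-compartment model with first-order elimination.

17.7 h

k = ln(C₁/C₂) / (t₂ − t₁) = ln(4.03/1.98) / (31.3 − 13.2)
  = 0.7107 / 18.10 = 0.03927 h⁻¹
t½ = ln2 / k = 0.693147 / 0.03927 = 17.65 h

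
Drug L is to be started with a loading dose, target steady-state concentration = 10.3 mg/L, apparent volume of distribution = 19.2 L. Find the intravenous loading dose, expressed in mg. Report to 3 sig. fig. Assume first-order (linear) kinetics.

198 mg

LD = Css × Vd = 10.3 × 19.2 = 197.8 mg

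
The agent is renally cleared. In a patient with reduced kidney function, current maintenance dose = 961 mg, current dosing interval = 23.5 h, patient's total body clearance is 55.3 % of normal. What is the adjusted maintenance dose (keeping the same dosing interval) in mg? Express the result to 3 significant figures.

To keep the same average steady-state level, dosing rate must scale with clearance.
CL ratio = 55.3 / 100 = 0.5530
New dose (same interval) = 961 × 0.5530 = 531.4 mg

531 mg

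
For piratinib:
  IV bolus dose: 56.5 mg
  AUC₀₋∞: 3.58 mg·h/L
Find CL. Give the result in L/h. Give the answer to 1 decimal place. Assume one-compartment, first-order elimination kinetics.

CL = Dose / AUC = 56.5 / 3.58 = 15.78 L/h

15.8 L/h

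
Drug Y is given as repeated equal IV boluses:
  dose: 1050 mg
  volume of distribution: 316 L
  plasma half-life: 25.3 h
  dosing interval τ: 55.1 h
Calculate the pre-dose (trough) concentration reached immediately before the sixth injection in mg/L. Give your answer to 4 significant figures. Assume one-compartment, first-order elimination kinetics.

C₀ per dose = Dose / Vd = 1050 / 316 = 3.323 mg/L
k = ln2 / t½ = 0.693147 / 25.3 = 0.02740 h⁻¹
Fraction remaining after one interval: r = e^(−kτ) = e^(−0.02740 × 55.1) = 0.2210
Before dose 6, 5 doses have been given (aged 1τ, 2τ, 3τ, 4τ, 5τ).
C_trough = C₀ × (r + r² + … + r^5) = C₀ × r(1−r^5)/(1−r)
        = 3.323 × 0.2210 × (1 − 0.0005272) / (1 − 0.2210) = 0.9422 mg/L

0.9422 mg/L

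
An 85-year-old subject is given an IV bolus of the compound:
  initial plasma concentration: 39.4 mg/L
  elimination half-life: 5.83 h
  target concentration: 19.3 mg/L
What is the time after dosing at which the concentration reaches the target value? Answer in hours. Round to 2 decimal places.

k = ln2 / t½ = 0.693147 / 5.83 = 0.1189 h⁻¹
t = ln(C₀ / C) / k = ln(39.40 / 19.3) / 0.1189
  = ln(2.041) / 0.1189 = 0.7134 / 0.1189 = 6.000 h

6.00 h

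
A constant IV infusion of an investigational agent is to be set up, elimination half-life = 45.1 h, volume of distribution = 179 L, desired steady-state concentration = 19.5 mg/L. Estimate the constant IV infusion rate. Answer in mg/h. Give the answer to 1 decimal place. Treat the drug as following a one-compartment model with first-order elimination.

k = ln2 / t½ = 0.693147 / 45.1 = 0.01537 h⁻¹
CL = k × Vd = 0.01537 × 179 = 2.751 L/h
At steady state, infusion rate R₀ = Css × CL = 19.5 × 2.751 = 53.64 mg/h

53.6 mg/h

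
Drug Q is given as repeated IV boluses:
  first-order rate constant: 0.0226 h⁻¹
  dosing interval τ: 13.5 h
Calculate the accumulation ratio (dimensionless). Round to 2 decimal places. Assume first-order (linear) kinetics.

e^(−kτ) = e^(−0.02260 × 13.5) = 0.7370
Accumulation ratio R = 1 / (1 − e^(−kτ)) = 1 / (1 − 0.7370) = 3.802

3.80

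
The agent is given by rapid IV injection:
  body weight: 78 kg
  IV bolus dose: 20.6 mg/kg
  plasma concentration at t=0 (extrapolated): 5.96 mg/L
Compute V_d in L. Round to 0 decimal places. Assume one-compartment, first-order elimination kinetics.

270 L

Dose = 20.6 × 78 = 1607 mg
Vd = Dose / C₀ = 1607 / 5.96 = 269.6 L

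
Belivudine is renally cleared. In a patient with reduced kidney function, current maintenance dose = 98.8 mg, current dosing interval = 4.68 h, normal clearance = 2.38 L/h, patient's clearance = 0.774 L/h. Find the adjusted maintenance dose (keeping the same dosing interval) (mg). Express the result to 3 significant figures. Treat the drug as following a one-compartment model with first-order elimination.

To keep the same average steady-state level, dosing rate must scale with clearance.
CL ratio = 0.774 / 2.38 = 0.3252
New dose (same interval) = 98.8 × 0.3252 = 32.13 mg

32.1 mg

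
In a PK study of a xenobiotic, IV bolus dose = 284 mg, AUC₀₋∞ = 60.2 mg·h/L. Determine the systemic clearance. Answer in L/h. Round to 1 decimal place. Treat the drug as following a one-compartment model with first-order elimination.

CL = Dose / AUC = 284 / 60.2 = 4.718 L/h

4.7 L/h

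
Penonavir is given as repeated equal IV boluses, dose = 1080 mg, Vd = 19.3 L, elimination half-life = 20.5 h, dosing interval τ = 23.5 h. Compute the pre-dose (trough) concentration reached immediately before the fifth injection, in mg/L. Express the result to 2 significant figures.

C₀ per dose = Dose / Vd = 1080 / 19.3 = 55.96 mg/L
k = ln2 / t½ = 0.693147 / 20.5 = 0.03381 h⁻¹
Fraction remaining after one interval: r = e^(−kτ) = e^(−0.03381 × 23.5) = 0.4518
Before dose 5, 4 doses have been given (aged 1τ, 2τ, 3τ, 4τ).
C_trough = C₀ × (r + r² + … + r^4) = C₀ × r(1−r^4)/(1−r)
        = 55.96 × 0.4518 × (1 − 0.04167) / (1 − 0.4518) = 44.20 mg/L

44 mg/L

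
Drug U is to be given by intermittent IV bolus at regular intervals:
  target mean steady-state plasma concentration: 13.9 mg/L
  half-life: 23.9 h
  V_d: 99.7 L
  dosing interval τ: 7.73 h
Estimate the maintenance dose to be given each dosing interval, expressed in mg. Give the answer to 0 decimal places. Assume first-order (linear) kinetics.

k = ln2 / t½ = 0.693147 / 23.9 = 0.02900 h⁻¹
CL = k × Vd = 0.02900 × 99.7 = 2.891 L/h
At steady state, Dose/τ = Css × CL.
Dose = Css × CL × τ = 13.9 × 2.891 × 7.73 = 310.6 mg

311 mg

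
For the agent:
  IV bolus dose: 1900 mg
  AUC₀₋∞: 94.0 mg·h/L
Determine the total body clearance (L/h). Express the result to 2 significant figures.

CL = Dose / AUC = 1900 / 94.0 = 20.21 L/h

20 L/h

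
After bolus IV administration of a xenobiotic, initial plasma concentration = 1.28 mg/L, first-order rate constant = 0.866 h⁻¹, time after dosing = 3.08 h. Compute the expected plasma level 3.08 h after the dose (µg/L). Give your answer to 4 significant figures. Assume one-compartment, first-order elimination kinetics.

C = C₀ · e^(−k·t) = 1.280 × e^(−0.8660 × 3.08)
  = 1.280 × 0.06944 = 0.08888 mg/L
Convert: 0.08888 mg/L × 1000 = 88.88 µg/L

88.88 µg/L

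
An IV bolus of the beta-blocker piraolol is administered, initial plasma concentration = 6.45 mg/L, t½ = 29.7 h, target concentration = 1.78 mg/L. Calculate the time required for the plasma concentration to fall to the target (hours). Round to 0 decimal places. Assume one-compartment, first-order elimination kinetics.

55 h

k = ln2 / t½ = 0.693147 / 29.7 = 0.02334 h⁻¹
t = ln(C₀ / C) / k = ln(6.450 / 1.78) / 0.02334
  = ln(3.624) / 0.02334 = 1.288 / 0.02334 = 55.18 h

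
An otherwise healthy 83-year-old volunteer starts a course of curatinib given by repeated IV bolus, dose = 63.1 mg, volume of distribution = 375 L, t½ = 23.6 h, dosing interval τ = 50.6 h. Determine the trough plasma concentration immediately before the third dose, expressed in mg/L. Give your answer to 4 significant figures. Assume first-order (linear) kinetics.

C₀ per dose = Dose / Vd = 63.1 / 375 = 0.1683 mg/L
k = ln2 / t½ = 0.693147 / 23.6 = 0.02937 h⁻¹
Fraction remaining after one interval: r = e^(−kτ) = e^(−0.02937 × 50.6) = 0.2262
Before dose 3, 2 doses have been given (aged 1τ, 2τ).
C_trough = C₀ × (r + r²) = 0.1683 × (0.2262 + 0.05117) = 0.04668 mg/L

0.04668 mg/L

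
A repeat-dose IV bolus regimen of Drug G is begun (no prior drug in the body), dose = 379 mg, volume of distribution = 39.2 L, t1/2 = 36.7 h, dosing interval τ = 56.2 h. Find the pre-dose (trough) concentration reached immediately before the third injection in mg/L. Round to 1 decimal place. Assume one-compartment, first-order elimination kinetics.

4.5 mg/L

C₀ per dose = Dose / Vd = 379 / 39.2 = 9.668 mg/L
k = ln2 / t½ = 0.693147 / 36.7 = 0.01889 h⁻¹
Fraction remaining after one interval: r = e^(−kτ) = e^(−0.01889 × 56.2) = 0.3459
Before dose 3, 2 doses have been given (aged 1τ, 2τ).
C_trough = C₀ × (r + r²) = 9.668 × (0.3459 + 0.1196) = 4.500 mg/L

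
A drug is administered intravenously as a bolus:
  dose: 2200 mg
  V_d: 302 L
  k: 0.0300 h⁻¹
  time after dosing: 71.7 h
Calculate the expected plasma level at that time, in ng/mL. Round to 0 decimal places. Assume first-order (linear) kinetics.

848 ng/mL

C₀ = Dose / Vd = 2200 / 302 = 7.285 mg/L
C = C₀ · e^(−k·t) = 7.285 × e^(−0.03000 × 71.7)
  = 7.285 × 0.1164 = 0.8480 mg/L
Convert: 0.8480 mg/L × 1000 = 848.0 ng/mL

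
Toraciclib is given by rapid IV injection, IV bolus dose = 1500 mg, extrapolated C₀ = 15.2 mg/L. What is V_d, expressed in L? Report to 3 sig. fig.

98.7 L

Vd = Dose / C₀ = 1500 / 15.2 = 98.68 L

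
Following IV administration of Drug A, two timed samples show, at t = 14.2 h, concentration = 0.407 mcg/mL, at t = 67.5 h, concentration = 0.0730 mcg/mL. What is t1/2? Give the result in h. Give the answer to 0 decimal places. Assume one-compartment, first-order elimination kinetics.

k = ln(C₁/C₂) / (t₂ − t₁) = ln(0.407/0.0730) / (67.5 − 14.2)
  = 1.718 / 53.30 = 0.03223 h⁻¹
t½ = ln2 / k = 0.693147 / 0.03223 = 21.51 h

22 h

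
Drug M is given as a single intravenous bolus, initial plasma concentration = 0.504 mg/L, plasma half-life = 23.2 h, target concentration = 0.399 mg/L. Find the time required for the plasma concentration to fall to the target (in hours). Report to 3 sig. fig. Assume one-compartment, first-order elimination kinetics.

k = ln2 / t½ = 0.693147 / 23.2 = 0.02988 h⁻¹
t = ln(C₀ / C) / k = ln(0.5040 / 0.399) / 0.02988
  = ln(1.263) / 0.02988 = 0.2335 / 0.02988 = 7.815 h

7.82 h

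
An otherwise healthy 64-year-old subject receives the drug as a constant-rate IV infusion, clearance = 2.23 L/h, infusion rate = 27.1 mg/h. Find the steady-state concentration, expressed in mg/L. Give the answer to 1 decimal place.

12.2 mg/L

At steady state Css = R₀ / CL = 27.1 / 2.230 = 12.15 mg/L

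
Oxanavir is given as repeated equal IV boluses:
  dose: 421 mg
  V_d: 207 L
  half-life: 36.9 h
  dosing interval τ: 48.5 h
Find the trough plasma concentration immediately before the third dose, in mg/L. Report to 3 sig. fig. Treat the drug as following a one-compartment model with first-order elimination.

C₀ per dose = Dose / Vd = 421 / 207 = 2.034 mg/L
k = ln2 / t½ = 0.693147 / 36.9 = 0.01878 h⁻¹
Fraction remaining after one interval: r = e^(−kτ) = e^(−0.01878 × 48.5) = 0.4022
Before dose 3, 2 doses have been given (aged 1τ, 2τ).
C_trough = C₀ × (r + r²) = 2.034 × (0.4022 + 0.1618) = 1.147 mg/L

1.15 mg/L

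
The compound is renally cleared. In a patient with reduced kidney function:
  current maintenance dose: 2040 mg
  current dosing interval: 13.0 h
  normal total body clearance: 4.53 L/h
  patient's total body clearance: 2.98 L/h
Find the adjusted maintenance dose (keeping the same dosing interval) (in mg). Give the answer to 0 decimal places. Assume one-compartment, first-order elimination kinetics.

To keep the same average steady-state level, dosing rate must scale with clearance.
CL ratio = 2.98 / 4.53 = 0.6578
New dose (same interval) = 2040 × 0.6578 = 1342 mg

1342 mg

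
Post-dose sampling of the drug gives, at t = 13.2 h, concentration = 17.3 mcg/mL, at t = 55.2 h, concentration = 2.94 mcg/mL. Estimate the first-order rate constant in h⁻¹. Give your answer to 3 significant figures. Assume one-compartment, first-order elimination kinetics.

0.0422 h⁻¹

k = ln(C₁/C₂) / (t₂ − t₁) = ln(17.3/2.94) / (55.2 − 13.2)
  = 1.772 / 42.00 = 0.04219 h⁻¹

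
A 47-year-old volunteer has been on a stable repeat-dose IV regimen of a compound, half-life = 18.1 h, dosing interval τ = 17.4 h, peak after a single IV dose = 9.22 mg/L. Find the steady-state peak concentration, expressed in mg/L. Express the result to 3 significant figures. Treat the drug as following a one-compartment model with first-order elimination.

19.0 mg/L

k = ln2 / t½ = 0.693147 / 18.1 = 0.03830 h⁻¹
e^(−kτ) = e^(−0.03830 × 17.4) = 0.5135
Accumulation ratio R = 1 / (1 − e^(−kτ)) = 1 / (1 − 0.5135) = 2.055
Steady-state peak = C₀ × R = 9.22 × 2.055 = 18.95 mg/L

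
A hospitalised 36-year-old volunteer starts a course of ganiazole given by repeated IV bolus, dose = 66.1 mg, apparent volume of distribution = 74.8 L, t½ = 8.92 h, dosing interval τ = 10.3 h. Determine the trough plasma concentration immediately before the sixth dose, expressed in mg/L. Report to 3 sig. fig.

0.707 mg/L

C₀ per dose = Dose / Vd = 66.1 / 74.8 = 0.8837 mg/L
k = ln2 / t½ = 0.693147 / 8.92 = 0.07771 h⁻¹
Fraction remaining after one interval: r = e^(−kτ) = e^(−0.07771 × 10.3) = 0.4491
Before dose 6, 5 doses have been given (aged 1τ, 2τ, 3τ, 4τ, 5τ).
C_trough = C₀ × (r + r² + … + r^5) = C₀ × r(1−r^5)/(1−r)
        = 0.8837 × 0.4491 × (1 − 0.01827) / (1 − 0.4491) = 0.7072 mg/L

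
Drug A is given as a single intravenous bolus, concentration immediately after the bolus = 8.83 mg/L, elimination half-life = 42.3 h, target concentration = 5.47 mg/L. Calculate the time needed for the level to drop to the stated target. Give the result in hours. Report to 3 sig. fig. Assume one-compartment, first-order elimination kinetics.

29.2 h

k = ln2 / t½ = 0.693147 / 42.3 = 0.01639 h⁻¹
t = ln(C₀ / C) / k = ln(8.830 / 5.47) / 0.01639
  = ln(1.614) / 0.01639 = 0.4787 / 0.01639 = 29.21 h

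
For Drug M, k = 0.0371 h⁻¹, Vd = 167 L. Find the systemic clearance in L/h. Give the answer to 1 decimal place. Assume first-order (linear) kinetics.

CL = k × Vd = 0.0371 × 167 = 6.196 L/h

6.2 L/h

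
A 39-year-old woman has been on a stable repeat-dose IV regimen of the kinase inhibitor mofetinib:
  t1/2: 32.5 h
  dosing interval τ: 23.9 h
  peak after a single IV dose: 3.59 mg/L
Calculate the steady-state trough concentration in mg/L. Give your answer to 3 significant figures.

5.40 mg/L

k = ln2 / t½ = 0.693147 / 32.5 = 0.02133 h⁻¹
e^(−kτ) = e^(−0.02133 × 23.9) = 0.6006
Accumulation ratio R = 1 / (1 − e^(−kτ)) = 1 / (1 − 0.6006) = 2.504
Steady-state trough = C₀ × R × e^(−kτ) = 3.59 × 2.504 × 0.6006 = 5.399 mg/L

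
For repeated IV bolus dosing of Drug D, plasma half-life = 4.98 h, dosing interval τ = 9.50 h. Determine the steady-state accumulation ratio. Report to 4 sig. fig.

1.363

k = ln2 / t½ = 0.693147 / 4.98 = 0.1392 h⁻¹
e^(−kτ) = e^(−0.1392 × 9.50) = 0.2665
Accumulation ratio R = 1 / (1 − e^(−kτ)) = 1 / (1 − 0.2665) = 1.363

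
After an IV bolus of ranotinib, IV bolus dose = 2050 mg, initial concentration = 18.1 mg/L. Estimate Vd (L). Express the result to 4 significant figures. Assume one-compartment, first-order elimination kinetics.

113.3 L

Vd = Dose / C₀ = 2050 / 18.1 = 113.3 L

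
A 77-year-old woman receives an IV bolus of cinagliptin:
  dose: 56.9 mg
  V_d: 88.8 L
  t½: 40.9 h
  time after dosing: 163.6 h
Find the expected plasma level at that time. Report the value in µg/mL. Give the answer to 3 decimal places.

C₀ = Dose / Vd = 56.90 / 88.8 = 0.6408 mg/L
k = ln2 / t½ = 0.693147 / 40.9 = 0.01695 h⁻¹
t / t½ = 163.6 / 40.9 = 4 half-lives
C = C₀ × (1/2)^4 = 0.6408 × 0.06250 = 0.04005 mg/L
(0.04005 mg/L = 0.04005 µg/mL)

0.040 µg/mL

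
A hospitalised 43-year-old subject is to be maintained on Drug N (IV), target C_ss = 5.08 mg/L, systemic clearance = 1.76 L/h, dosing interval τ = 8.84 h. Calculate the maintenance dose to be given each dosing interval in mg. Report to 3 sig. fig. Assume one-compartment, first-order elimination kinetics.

79.0 mg

At steady state, Dose/τ = Css × CL.
Dose = Css × CL × τ = 5.08 × 1.760 × 8.84 = 79.04 mg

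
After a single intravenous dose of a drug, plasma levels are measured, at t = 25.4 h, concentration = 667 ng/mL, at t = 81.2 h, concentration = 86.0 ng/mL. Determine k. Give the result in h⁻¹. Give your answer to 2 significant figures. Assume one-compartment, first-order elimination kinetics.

k = ln(C₁/C₂) / (t₂ − t₁) = ln(667/86.0) / (81.2 − 25.4)
  = 2.048 / 55.80 = 0.03670 h⁻¹

0.037 h⁻¹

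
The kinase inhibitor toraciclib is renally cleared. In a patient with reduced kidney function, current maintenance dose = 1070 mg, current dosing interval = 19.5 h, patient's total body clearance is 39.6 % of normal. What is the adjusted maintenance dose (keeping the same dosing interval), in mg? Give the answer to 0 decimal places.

424 mg

To keep the same average steady-state level, dosing rate must scale with clearance.
CL ratio = 39.6 / 100 = 0.3960
New dose (same interval) = 1070 × 0.3960 = 423.7 mg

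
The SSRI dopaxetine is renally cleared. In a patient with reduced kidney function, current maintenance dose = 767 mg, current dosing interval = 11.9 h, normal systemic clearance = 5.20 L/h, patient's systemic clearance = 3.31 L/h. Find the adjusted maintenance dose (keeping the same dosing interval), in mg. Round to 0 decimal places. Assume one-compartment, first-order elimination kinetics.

To keep the same average steady-state level, dosing rate must scale with clearance.
CL ratio = 3.31 / 5.20 = 0.6365
New dose (same interval) = 767 × 0.6365 = 488.2 mg

488 mg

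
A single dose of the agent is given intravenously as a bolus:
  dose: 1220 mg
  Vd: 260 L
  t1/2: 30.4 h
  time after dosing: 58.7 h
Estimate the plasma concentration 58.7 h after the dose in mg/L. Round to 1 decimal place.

C₀ = Dose / Vd = 1220 / 260 = 4.692 mg/L
k = ln2 / t½ = 0.693147 / 30.4 = 0.02280 h⁻¹
C = C₀ · e^(−k·t) = 4.692 × e^(−0.02280 × 58.7)
  = 4.692 × 0.2623 = 1.231 mg/L

1.2 mg/L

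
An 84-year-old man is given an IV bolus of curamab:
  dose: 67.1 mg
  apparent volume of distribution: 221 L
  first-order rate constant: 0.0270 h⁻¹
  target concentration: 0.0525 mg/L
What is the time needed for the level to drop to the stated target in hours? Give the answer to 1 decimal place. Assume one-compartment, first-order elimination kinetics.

65.0 h

C₀ = Dose / Vd = 67.10 / 221 = 0.3036 mg/L
t = ln(C₀ / C) / k = ln(0.3036 / 0.0525) / 0.02700
  = ln(5.783) / 0.02700 = 1.755 / 0.02700 = 65.00 h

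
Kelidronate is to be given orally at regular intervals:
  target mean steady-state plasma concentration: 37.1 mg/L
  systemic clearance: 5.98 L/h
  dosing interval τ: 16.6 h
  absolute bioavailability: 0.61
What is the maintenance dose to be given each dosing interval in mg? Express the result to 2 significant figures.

6000 mg

At steady state, F × (Dose/τ) = Css × CL.
Dose = Css × CL × τ / F = 37.1 × 5.980 × 16.6 / 0.61 = 6037 mg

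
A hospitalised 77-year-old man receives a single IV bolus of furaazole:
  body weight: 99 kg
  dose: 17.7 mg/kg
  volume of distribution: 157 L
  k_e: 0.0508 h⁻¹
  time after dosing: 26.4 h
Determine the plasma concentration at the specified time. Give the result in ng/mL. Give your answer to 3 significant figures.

Total dose = 17.7 × 99 = 1752 mg
C₀ = Dose / Vd = 1752 / 157 = 11.16 mg/L
C = C₀ · e^(−k·t) = 11.16 × e^(−0.05080 × 26.4)
  = 11.16 × 0.2616 = 2.919 mg/L
Convert: 2.919 mg/L × 1000 = 2919 ng/mL

2920 ng/mL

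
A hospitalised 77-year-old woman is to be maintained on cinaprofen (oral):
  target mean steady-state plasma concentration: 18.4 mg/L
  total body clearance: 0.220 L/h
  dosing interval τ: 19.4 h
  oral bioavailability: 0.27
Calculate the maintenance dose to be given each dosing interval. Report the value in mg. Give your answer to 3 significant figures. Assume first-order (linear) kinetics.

291 mg

At steady state, F × (Dose/τ) = Css × CL.
Dose = Css × CL × τ / F = 18.4 × 0.2200 × 19.4 / 0.27 = 290.9 mg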